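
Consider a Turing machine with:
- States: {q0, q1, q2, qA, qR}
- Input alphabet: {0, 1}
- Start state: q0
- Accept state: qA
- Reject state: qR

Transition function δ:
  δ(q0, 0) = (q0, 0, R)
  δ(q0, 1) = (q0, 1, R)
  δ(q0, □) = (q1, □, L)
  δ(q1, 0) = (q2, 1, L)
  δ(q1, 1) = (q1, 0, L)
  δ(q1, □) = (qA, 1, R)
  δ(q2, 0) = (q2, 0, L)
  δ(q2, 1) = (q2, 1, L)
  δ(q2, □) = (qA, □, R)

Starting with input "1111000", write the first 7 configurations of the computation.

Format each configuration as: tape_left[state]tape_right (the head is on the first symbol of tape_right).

Transitions applied:
Step 1: δ(q0, 1) = (q0, 1, R)
Step 2: δ(q0, 1) = (q0, 1, R)
Step 3: δ(q0, 1) = (q0, 1, R)
Step 4: δ(q0, 1) = (q0, 1, R)
Step 5: δ(q0, 0) = (q0, 0, R)
Step 6: δ(q0, 0) = (q0, 0, R)

The first 7 configurations are:
[q0]1111000 ⊢ 1[q0]111000 ⊢ 11[q0]11000 ⊢ 111[q0]1000 ⊢ 1111[q0]000 ⊢ 11110[q0]00 ⊢ 111100[q0]0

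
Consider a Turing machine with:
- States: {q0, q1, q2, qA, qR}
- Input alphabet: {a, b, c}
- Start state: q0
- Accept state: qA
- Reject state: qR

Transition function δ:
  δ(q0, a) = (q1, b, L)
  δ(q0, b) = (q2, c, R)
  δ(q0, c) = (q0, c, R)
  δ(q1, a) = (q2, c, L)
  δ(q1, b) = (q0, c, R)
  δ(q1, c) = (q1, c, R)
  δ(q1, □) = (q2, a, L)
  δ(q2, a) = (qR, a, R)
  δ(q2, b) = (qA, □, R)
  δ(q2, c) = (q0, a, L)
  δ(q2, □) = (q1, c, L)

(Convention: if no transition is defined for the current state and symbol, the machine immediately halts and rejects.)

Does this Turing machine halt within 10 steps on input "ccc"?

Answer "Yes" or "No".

Execution trace:
Initial: [q0]ccc
Step 1: δ(q0, c) = (q0, c, R) → c[q0]cc
Step 2: δ(q0, c) = (q0, c, R) → cc[q0]c
Step 3: δ(q0, c) = (q0, c, R) → ccc[q0]□

No transition is defined for δ(q0, □). By convention the machine halts and rejects.
The machine halted after 3 steps (within the 10-step bound).

Answer: Yes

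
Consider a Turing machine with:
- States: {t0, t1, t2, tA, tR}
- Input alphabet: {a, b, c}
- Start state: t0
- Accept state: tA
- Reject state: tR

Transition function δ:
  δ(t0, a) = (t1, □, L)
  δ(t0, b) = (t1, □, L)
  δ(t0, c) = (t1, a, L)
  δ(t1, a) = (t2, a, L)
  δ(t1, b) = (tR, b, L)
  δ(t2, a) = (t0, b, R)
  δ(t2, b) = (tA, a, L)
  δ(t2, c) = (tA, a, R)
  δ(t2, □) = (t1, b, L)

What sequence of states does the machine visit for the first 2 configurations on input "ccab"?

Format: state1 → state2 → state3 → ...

Execution trace:
Initial: [t0]ccab
Step 1: δ(t0, c) = (t1, a, L) → [t1]□acab

No transition is defined for δ(t1, □). By convention the machine halts and rejects.

State sequence: t0 → t1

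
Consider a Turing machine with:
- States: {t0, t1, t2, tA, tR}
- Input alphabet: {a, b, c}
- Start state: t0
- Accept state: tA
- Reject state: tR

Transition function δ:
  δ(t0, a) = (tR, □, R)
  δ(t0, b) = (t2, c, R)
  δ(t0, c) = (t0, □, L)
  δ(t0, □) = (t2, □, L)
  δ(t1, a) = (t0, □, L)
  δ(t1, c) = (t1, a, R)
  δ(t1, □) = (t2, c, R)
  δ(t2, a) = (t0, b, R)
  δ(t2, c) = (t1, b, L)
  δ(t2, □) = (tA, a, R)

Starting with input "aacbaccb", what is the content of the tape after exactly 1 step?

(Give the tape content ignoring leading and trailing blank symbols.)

Execution trace:
Initial: [t0]aacbaccb
Step 1: δ(t0, a) = (tR, □, R) → □[tR]acbaccb

The machine reaches the reject state tR and halts.

After 1 step, the tape (ignoring leading/trailing blanks) is: acbaccb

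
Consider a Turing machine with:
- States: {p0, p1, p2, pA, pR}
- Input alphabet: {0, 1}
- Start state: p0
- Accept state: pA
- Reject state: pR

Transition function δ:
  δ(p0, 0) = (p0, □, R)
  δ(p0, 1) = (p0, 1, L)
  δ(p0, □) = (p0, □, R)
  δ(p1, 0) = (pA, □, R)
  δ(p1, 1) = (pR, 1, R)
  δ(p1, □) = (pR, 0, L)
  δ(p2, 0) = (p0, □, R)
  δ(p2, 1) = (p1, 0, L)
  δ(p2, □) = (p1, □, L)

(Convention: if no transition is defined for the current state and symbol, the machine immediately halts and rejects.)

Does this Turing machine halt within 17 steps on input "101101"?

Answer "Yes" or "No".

Execution trace:
Initial: [p0]101101
Step 1: δ(p0, 1) = (p0, 1, L) → [p0]□101101
Step 2: δ(p0, □) = (p0, □, R) → □[p0]101101
Step 3: δ(p0, 1) = (p0, 1, L) → [p0]□101101
Step 4: δ(p0, □) = (p0, □, R) → □[p0]101101
Step 5: δ(p0, 1) = (p0, 1, L) → [p0]□101101
Step 6: δ(p0, □) = (p0, □, R) → □[p0]101101
Step 7: δ(p0, 1) = (p0, 1, L) → [p0]□101101
Step 8: δ(p0, □) = (p0, □, R) → □[p0]101101
Step 9: δ(p0, 1) = (p0, 1, L) → [p0]□101101
Step 10: δ(p0, □) = (p0, □, R) → □[p0]101101
Step 11: δ(p0, 1) = (p0, 1, L) → [p0]□101101
Step 12: δ(p0, □) = (p0, □, R) → □[p0]101101
Step 13: δ(p0, 1) = (p0, 1, L) → [p0]□101101
Step 14: δ(p0, □) = (p0, □, R) → □[p0]101101
Step 15: δ(p0, 1) = (p0, 1, L) → [p0]□101101
Step 16: δ(p0, □) = (p0, □, R) → □[p0]101101
Step 17: δ(p0, 1) = (p0, 1, L) → [p0]□101101

The machine has not reached a halting state after 17 steps.
The machine did not halt within the 17-step bound.

Answer: No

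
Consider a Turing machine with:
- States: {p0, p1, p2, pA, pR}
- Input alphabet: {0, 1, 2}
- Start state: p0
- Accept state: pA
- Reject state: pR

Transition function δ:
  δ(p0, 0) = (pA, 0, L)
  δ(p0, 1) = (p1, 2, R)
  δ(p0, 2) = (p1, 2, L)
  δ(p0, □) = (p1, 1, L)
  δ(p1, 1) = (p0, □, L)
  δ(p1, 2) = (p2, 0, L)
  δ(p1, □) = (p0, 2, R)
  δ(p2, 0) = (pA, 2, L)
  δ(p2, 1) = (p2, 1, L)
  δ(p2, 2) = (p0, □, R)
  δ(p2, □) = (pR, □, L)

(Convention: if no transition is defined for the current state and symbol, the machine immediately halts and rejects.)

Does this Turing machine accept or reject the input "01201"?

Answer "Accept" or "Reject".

Execution trace:
Initial: [p0]01201
Step 1: δ(p0, 0) = (pA, 0, L) → [pA]□01201

The machine reaches the accept state pA and halts.

Answer: Accept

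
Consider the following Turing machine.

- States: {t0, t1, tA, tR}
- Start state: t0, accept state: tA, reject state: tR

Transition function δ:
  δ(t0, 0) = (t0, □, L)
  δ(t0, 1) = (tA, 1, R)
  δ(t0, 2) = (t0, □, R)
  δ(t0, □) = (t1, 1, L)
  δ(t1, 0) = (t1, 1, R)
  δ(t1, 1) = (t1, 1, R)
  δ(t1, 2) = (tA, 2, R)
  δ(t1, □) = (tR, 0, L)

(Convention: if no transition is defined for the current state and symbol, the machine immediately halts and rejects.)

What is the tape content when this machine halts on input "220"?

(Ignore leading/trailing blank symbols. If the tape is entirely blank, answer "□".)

Execution trace:
Initial: [t0]220
Step 1: δ(t0, 2) = (t0, □, R) → □[t0]20
Step 2: δ(t0, 2) = (t0, □, R) → □□[t0]0
Step 3: δ(t0, 0) = (t0, □, L) → □[t0]□□
Step 4: δ(t0, □) = (t1, 1, L) → [t1]□1□
Step 5: δ(t1, □) = (tR, 0, L) → [tR]□01□

The machine reaches the reject state tR and halts.

Final tape (ignoring leading/trailing blanks): 01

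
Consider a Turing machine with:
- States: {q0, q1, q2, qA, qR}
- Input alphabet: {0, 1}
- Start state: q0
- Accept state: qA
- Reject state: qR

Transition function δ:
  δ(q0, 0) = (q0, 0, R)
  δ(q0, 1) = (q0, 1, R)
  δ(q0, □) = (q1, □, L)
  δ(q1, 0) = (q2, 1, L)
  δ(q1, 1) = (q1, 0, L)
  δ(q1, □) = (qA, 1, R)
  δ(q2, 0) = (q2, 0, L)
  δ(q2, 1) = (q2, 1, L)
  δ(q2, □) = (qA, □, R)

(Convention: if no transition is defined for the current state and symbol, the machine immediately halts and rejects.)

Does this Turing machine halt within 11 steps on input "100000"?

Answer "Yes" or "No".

Execution trace:
Initial: [q0]100000
Step 1: δ(q0, 1) = (q0, 1, R) → 1[q0]00000
Step 2: δ(q0, 0) = (q0, 0, R) → 10[q0]0000
Step 3: δ(q0, 0) = (q0, 0, R) → 100[q0]000
Step 4: δ(q0, 0) = (q0, 0, R) → 1000[q0]00
Step 5: δ(q0, 0) = (q0, 0, R) → 10000[q0]0
Step 6: δ(q0, 0) = (q0, 0, R) → 100000[q0]□
Step 7: δ(q0, □) = (q1, □, L) → 10000[q1]0□
Step 8: δ(q1, 0) = (q2, 1, L) → 1000[q2]01□
Step 9: δ(q2, 0) = (q2, 0, L) → 100[q2]001□
Step 10: δ(q2, 0) = (q2, 0, L) → 10[q2]0001□
Step 11: δ(q2, 0) = (q2, 0, L) → 1[q2]00001□

The machine has not reached a halting state after 11 steps.
The machine did not halt within the 11-step bound.

Answer: No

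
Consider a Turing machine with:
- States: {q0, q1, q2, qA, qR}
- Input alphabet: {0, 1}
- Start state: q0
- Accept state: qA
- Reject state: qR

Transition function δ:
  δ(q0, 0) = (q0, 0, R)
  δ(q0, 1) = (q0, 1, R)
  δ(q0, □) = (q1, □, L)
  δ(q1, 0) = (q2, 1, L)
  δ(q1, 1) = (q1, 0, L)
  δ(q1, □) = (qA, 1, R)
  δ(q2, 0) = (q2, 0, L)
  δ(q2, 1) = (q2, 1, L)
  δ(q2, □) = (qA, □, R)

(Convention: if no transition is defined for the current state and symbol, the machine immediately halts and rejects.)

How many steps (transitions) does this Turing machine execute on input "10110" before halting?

Execution trace:
Initial: [q0]10110
Step 1: δ(q0, 1) = (q0, 1, R) → 1[q0]0110
Step 2: δ(q0, 0) = (q0, 0, R) → 10[q0]110
Step 3: δ(q0, 1) = (q0, 1, R) → 101[q0]10
Step 4: δ(q0, 1) = (q0, 1, R) → 1011[q0]0
Step 5: δ(q0, 0) = (q0, 0, R) → 10110[q0]□
Step 6: δ(q0, □) = (q1, □, L) → 1011[q1]0□
Step 7: δ(q1, 0) = (q2, 1, L) → 101[q2]11□
Step 8: δ(q2, 1) = (q2, 1, L) → 10[q2]111□
Step 9: δ(q2, 1) = (q2, 1, L) → 1[q2]0111□
Step 10: δ(q2, 0) = (q2, 0, L) → [q2]10111□
Step 11: δ(q2, 1) = (q2, 1, L) → [q2]□10111□
Step 12: δ(q2, □) = (qA, □, R) → □[qA]10111□

The machine reaches the accept state qA and halts.

The machine executed 12 steps before halting.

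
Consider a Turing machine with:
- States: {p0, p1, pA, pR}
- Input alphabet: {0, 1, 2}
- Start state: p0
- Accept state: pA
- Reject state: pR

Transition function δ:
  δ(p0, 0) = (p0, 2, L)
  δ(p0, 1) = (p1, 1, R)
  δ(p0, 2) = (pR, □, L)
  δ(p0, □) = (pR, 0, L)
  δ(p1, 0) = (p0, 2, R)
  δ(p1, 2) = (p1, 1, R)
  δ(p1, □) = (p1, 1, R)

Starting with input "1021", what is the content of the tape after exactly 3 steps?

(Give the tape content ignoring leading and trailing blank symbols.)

Execution trace:
Initial: [p0]1021
Step 1: δ(p0, 1) = (p1, 1, R) → 1[p1]021
Step 2: δ(p1, 0) = (p0, 2, R) → 12[p0]21
Step 3: δ(p0, 2) = (pR, □, L) → 1[pR]2□1

The machine reaches the reject state pR and halts.

After 3 steps, the tape (ignoring leading/trailing blanks) is: 12□1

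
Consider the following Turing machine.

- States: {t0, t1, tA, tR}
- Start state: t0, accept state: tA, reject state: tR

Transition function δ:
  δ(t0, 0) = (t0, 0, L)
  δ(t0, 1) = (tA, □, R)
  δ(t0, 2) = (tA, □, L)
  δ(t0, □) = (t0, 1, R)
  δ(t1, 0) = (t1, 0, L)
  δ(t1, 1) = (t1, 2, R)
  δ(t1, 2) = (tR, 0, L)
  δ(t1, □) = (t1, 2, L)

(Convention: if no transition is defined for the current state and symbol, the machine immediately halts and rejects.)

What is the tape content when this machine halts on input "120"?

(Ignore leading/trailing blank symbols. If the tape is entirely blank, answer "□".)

Execution trace:
Initial: [t0]120
Step 1: δ(t0, 1) = (tA, □, R) → □[tA]20

The machine reaches the accept state tA and halts.

Final tape (ignoring leading/trailing blanks): 20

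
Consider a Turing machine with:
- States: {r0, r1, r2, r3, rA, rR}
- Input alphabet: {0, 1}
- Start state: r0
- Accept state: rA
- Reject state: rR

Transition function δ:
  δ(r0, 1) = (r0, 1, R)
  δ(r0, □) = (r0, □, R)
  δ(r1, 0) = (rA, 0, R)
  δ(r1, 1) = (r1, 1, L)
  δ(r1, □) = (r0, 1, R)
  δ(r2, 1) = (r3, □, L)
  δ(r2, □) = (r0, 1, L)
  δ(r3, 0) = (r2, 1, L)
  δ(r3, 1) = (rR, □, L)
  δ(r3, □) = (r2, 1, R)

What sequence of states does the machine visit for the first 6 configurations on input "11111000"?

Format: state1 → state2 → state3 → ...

Execution trace:
Initial: [r0]11111000
Step 1: δ(r0, 1) = (r0, 1, R) → 1[r0]1111000
Step 2: δ(r0, 1) = (r0, 1, R) → 11[r0]111000
Step 3: δ(r0, 1) = (r0, 1, R) → 111[r0]11000
Step 4: δ(r0, 1) = (r0, 1, R) → 1111[r0]1000
Step 5: δ(r0, 1) = (r0, 1, R) → 11111[r0]000

No transition is defined for δ(r0, 0). By convention the machine halts and rejects.

State sequence: r0 → r0 → r0 → r0 → r0 → r0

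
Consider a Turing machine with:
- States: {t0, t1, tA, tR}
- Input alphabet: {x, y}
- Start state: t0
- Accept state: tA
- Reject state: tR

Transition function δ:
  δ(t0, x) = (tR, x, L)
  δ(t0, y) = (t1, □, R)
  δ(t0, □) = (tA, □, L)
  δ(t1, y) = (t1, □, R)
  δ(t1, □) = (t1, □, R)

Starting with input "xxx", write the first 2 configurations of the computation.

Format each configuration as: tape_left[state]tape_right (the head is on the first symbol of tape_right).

Transitions applied:
Step 1: δ(t0, x) = (tR, x, L)

The first 2 configurations are:
[t0]xxx ⊢ [tR]□xxx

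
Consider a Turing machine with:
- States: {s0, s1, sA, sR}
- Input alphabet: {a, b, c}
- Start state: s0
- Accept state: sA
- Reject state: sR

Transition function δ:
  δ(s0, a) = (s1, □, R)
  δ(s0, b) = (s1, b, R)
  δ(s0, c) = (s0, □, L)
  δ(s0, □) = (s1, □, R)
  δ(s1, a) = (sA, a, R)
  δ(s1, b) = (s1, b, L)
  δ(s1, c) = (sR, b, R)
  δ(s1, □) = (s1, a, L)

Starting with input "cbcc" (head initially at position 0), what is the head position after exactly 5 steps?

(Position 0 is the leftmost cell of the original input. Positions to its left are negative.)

Execution trace (head position shown):
Step 0: [s0]cbcc  (head at position 0)
Step 1: move left → [s0]□□bcc  (head at position -1)
Step 2: move right → □[s1]□bcc  (head at position 0)
Step 3: move left → [s1]□abcc  (head at position -1)
Step 4: move left → [s1]□aabcc  (head at position -2)
Step 5: move left → [s1]□aaabcc  (head at position -3)

After 5 steps, the head is at position -3.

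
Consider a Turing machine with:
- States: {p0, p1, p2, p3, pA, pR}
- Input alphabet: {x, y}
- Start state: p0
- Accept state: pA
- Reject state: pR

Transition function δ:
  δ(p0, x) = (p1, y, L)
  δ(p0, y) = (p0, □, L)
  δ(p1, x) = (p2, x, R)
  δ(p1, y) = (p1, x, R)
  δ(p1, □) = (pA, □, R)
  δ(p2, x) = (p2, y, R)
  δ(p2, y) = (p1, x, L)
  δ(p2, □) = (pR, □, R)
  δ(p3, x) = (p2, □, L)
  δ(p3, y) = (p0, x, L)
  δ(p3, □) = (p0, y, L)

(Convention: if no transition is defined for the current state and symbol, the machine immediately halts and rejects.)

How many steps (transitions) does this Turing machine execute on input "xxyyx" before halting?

Execution trace:
Initial: [p0]xxyyx
Step 1: δ(p0, x) = (p1, y, L) → [p1]□yxyyx
Step 2: δ(p1, □) = (pA, □, R) → □[pA]yxyyx

The machine reaches the accept state pA and halts.

The machine executed 2 steps before halting.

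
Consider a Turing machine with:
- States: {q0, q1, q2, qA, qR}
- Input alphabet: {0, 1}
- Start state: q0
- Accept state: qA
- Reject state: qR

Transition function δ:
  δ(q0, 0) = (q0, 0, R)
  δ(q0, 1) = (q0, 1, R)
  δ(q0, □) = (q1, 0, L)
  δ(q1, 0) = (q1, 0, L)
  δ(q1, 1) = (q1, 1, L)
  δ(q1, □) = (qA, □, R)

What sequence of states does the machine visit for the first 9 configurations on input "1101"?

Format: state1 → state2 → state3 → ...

Execution trace:
Initial: [q0]1101
Step 1: δ(q0, 1) = (q0, 1, R) → 1[q0]101
Step 2: δ(q0, 1) = (q0, 1, R) → 11[q0]01
Step 3: δ(q0, 0) = (q0, 0, R) → 110[q0]1
Step 4: δ(q0, 1) = (q0, 1, R) → 1101[q0]□
Step 5: δ(q0, □) = (q1, 0, L) → 110[q1]10
Step 6: δ(q1, 1) = (q1, 1, L) → 11[q1]010
Step 7: δ(q1, 0) = (q1, 0, L) → 1[q1]1010
Step 8: δ(q1, 1) = (q1, 1, L) → [q1]11010

State sequence: q0 → q0 → q0 → q0 → q0 → q1 → q1 → q1 → q1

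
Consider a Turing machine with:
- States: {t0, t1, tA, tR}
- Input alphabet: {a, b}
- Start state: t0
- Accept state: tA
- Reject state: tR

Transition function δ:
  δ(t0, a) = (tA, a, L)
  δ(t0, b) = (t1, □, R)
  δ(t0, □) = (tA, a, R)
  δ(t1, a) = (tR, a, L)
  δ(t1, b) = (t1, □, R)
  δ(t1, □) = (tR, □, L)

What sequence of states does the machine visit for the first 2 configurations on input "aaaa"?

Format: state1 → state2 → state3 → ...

Execution trace:
Initial: [t0]aaaa
Step 1: δ(t0, a) = (tA, a, L) → [tA]□aaaa

The machine reaches the accept state tA and halts.

State sequence: t0 → tA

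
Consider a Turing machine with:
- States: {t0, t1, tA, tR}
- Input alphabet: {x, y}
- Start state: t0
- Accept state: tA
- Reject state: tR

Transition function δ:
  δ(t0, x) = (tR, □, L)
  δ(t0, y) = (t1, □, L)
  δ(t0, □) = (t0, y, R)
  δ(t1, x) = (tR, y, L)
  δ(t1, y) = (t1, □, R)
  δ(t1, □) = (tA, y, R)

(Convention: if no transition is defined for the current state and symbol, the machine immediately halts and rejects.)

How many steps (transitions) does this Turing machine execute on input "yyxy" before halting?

Execution trace:
Initial: [t0]yyxy
Step 1: δ(t0, y) = (t1, □, L) → [t1]□□yxy
Step 2: δ(t1, □) = (tA, y, R) → y[tA]□yxy

The machine reaches the accept state tA and halts.

The machine executed 2 steps before halting.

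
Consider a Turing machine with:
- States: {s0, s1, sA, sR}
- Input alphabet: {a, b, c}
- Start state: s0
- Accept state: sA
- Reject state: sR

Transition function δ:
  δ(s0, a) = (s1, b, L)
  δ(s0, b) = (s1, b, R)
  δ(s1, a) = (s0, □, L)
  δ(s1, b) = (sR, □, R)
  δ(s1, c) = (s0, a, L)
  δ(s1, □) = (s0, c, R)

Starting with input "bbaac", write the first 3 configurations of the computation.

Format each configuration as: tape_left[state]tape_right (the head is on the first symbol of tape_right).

Transitions applied:
Step 1: δ(s0, b) = (s1, b, R)
Step 2: δ(s1, b) = (sR, □, R)

The first 3 configurations are:
[s0]bbaac ⊢ b[s1]baac ⊢ b□[sR]aac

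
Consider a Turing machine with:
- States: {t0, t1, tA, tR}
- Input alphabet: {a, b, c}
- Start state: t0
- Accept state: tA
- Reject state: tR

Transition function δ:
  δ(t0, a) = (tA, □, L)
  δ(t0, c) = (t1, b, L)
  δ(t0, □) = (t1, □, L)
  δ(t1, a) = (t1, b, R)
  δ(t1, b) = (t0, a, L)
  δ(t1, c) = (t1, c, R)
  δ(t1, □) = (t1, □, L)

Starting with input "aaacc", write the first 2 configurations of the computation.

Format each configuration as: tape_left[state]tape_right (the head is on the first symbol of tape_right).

Transitions applied:
Step 1: δ(t0, a) = (tA, □, L)

The first 2 configurations are:
[t0]aaacc ⊢ [tA]□□aacc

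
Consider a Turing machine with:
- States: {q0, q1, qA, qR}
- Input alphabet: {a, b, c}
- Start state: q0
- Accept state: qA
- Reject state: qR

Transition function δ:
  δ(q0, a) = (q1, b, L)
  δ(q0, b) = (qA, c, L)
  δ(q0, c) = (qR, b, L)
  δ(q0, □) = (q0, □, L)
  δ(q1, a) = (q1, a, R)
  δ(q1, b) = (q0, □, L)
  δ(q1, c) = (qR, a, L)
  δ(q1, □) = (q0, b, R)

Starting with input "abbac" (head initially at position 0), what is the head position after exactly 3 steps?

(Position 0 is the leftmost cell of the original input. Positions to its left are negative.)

Execution trace (head position shown):
Step 0: [q0]abbac  (head at position 0)
Step 1: move left → [q1]□bbbac  (head at position -1)
Step 2: move right → b[q0]bbbac  (head at position 0)
Step 3: move left → [qA]bcbbac  (head at position -1)

After 3 steps, the head is at position -1.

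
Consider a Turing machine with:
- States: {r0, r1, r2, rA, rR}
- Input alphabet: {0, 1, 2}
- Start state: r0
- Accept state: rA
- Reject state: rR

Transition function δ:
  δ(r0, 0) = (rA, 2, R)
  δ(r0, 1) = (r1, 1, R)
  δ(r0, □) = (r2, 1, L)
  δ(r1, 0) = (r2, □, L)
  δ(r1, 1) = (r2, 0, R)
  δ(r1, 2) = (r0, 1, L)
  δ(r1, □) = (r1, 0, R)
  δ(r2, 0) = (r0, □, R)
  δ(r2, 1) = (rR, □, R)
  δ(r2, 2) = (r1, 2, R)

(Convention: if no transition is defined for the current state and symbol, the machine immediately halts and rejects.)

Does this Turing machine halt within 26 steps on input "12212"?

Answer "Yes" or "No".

Execution trace:
Initial: [r0]12212
Step 1: δ(r0, 1) = (r1, 1, R) → 1[r1]2212
Step 2: δ(r1, 2) = (r0, 1, L) → [r0]11212
Step 3: δ(r0, 1) = (r1, 1, R) → 1[r1]1212
Step 4: δ(r1, 1) = (r2, 0, R) → 10[r2]212
Step 5: δ(r2, 2) = (r1, 2, R) → 102[r1]12
Step 6: δ(r1, 1) = (r2, 0, R) → 1020[r2]2
Step 7: δ(r2, 2) = (r1, 2, R) → 10202[r1]□
Step 8: δ(r1, □) = (r1, 0, R) → 102020[r1]□
Step 9: δ(r1, □) = (r1, 0, R) → 1020200[r1]□
Step 10: δ(r1, □) = (r1, 0, R) → 10202000[r1]□
Step 11: δ(r1, □) = (r1, 0, R) → 102020000[r1]□
Step 12: δ(r1, □) = (r1, 0, R) → 1020200000[r1]□
Step 13: δ(r1, □) = (r1, 0, R) → 10202000000[r1]□
Step 14: δ(r1, □) = (r1, 0, R) → 102020000000[r1]□
Step 15: δ(r1, □) = (r1, 0, R) → 1020200000000[r1]□
Step 16: δ(r1, □) = (r1, 0, R) → 10202000000000[r1]□
Step 17: δ(r1, □) = (r1, 0, R) → 102020000000000[r1]□
Step 18: δ(r1, □) = (r1, 0, R) → 1020200000000000[r1]□
Step 19: δ(r1, □) = (r1, 0, R) → 10202000000000000[r1]□
Step 20: δ(r1, □) = (r1, 0, R) → 102020000000000000[r1]□
Step 21: δ(r1, □) = (r1, 0, R) → 1020200000000000000[r1]□
Step 22: δ(r1, □) = (r1, 0, R) → 10202000000000000000[r1]□
Step 23: δ(r1, □) = (r1, 0, R) → 102020000000000000000[r1]□
Step 24: δ(r1, □) = (r1, 0, R) → 1020200000000000000000[r1]□
Step 25: δ(r1, □) = (r1, 0, R) → 10202000000000000000000[r1]□
Step 26: δ(r1, □) = (r1, 0, R) → 102020000000000000000000[r1]□

The machine has not reached a halting state after 26 steps.
The machine did not halt within the 26-step bound.

Answer: No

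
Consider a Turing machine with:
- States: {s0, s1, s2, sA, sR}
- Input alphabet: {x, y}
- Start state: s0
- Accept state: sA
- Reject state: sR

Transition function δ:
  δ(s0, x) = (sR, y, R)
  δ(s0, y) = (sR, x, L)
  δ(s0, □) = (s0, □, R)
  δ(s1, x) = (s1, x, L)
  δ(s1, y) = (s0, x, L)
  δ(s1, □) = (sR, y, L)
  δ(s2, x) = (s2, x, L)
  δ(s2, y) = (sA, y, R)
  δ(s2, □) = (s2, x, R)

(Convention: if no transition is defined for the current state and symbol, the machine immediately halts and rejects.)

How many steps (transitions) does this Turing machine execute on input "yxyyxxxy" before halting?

Execution trace:
Initial: [s0]yxyyxxxy
Step 1: δ(s0, y) = (sR, x, L) → [sR]□xxyyxxxy

The machine reaches the reject state sR and halts.

The machine executed 1 step before halting.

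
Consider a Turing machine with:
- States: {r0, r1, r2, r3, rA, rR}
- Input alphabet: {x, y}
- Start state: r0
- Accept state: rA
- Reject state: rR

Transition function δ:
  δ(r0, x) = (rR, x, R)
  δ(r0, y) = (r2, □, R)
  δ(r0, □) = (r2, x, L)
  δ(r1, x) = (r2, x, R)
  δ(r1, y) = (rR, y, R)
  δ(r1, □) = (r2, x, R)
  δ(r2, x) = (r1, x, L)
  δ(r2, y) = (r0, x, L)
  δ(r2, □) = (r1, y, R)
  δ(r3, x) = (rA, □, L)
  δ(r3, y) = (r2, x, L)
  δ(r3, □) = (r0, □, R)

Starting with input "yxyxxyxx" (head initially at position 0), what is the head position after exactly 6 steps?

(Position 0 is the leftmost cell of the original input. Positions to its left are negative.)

Execution trace (head position shown):
Step 0: [r0]yxyxxyxx  (head at position 0)
Step 1: move right → □[r2]xyxxyxx  (head at position 1)
Step 2: move left → [r1]□xyxxyxx  (head at position 0)
Step 3: move right → x[r2]xyxxyxx  (head at position 1)
Step 4: move left → [r1]xxyxxyxx  (head at position 0)
Step 5: move right → x[r2]xyxxyxx  (head at position 1)
Step 6: move left → [r1]xxyxxyxx  (head at position 0)

After 6 steps, the head is at position 0.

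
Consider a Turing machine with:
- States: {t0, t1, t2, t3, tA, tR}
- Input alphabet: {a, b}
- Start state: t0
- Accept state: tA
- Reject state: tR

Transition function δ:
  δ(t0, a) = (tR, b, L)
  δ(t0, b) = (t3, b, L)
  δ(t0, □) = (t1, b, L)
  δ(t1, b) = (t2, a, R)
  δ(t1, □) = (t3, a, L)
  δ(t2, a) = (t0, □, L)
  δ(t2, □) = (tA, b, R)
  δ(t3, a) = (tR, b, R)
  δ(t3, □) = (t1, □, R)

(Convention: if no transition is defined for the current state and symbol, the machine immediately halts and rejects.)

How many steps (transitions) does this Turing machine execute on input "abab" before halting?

Execution trace:
Initial: [t0]abab
Step 1: δ(t0, a) = (tR, b, L) → [tR]□bbab

The machine reaches the reject state tR and halts.

The machine executed 1 step before halting.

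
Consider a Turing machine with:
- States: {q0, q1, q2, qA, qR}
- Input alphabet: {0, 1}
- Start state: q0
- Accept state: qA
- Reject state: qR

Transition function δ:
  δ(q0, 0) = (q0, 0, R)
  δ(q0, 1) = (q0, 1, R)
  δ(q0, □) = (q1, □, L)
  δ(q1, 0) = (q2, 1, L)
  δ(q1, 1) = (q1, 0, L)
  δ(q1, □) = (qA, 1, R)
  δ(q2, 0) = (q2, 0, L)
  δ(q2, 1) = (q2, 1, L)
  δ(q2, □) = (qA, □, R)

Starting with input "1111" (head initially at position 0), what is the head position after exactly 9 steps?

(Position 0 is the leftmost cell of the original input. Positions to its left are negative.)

Execution trace (head position shown):
Step 0: [q0]1111  (head at position 0)
Step 1: move right → 1[q0]111  (head at position 1)
Step 2: move right → 11[q0]11  (head at position 2)
Step 3: move right → 111[q0]1  (head at position 3)
Step 4: move right → 1111[q0]□  (head at position 4)
Step 5: move left → 111[q1]1□  (head at position 3)
Step 6: move left → 11[q1]10□  (head at position 2)
Step 7: move left → 1[q1]100□  (head at position 1)
Step 8: move left → [q1]1000□  (head at position 0)
Step 9: move left → [q1]□0000□  (head at position -1)

After 9 steps, the head is at position -1.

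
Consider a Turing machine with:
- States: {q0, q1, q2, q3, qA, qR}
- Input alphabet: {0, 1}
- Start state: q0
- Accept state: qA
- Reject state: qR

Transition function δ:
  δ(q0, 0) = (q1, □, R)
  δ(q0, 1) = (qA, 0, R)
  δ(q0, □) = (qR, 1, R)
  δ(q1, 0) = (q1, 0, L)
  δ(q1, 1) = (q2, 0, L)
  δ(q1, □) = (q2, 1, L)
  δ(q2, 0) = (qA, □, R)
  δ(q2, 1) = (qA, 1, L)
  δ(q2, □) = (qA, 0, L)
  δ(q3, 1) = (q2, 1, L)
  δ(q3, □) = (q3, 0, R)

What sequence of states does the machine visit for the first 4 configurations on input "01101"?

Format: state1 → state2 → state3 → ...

Execution trace:
Initial: [q0]01101
Step 1: δ(q0, 0) = (q1, □, R) → □[q1]1101
Step 2: δ(q1, 1) = (q2, 0, L) → [q2]□0101
Step 3: δ(q2, □) = (qA, 0, L) → [qA]□00101

The machine reaches the accept state qA and halts.

State sequence: q0 → q1 → q2 → qA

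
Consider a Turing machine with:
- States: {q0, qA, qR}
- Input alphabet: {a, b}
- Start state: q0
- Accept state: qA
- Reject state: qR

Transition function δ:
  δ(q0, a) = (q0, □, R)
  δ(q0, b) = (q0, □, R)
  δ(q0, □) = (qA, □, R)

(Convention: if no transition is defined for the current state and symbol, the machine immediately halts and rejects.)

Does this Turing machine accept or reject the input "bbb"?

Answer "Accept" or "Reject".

Execution trace:
Initial: [q0]bbb
Step 1: δ(q0, b) = (q0, □, R) → □[q0]bb
Step 2: δ(q0, b) = (q0, □, R) → □□[q0]b
Step 3: δ(q0, b) = (q0, □, R) → □□□[q0]□
Step 4: δ(q0, □) = (qA, □, R) → □□□□[qA]□

The machine reaches the accept state qA and halts.

Answer: Accept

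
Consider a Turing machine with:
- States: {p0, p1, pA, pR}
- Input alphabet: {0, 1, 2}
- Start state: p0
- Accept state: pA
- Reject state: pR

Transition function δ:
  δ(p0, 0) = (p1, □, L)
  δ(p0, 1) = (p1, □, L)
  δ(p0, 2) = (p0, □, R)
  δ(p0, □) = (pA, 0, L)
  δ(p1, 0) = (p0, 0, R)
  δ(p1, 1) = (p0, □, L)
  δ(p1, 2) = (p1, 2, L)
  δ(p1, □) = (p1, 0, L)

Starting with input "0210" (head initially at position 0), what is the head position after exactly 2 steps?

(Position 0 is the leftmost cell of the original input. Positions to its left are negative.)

Execution trace (head position shown):
Step 0: [p0]0210  (head at position 0)
Step 1: move left → [p1]□□210  (head at position -1)
Step 2: move left → [p1]□0□210  (head at position -2)

After 2 steps, the head is at position -2.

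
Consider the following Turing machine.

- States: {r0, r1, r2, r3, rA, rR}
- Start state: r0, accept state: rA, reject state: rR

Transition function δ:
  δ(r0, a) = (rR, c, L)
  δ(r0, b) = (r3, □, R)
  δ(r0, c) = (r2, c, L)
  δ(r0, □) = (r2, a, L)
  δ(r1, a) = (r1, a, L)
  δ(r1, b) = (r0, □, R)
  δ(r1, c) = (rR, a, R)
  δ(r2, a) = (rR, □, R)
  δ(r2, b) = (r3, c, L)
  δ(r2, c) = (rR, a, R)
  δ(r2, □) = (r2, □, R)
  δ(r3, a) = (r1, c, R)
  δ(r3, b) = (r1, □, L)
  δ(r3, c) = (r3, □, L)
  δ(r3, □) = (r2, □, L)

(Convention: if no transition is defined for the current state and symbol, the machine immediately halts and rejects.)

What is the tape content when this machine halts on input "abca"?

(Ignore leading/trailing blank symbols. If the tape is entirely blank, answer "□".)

Execution trace:
Initial: [r0]abca
Step 1: δ(r0, a) = (rR, c, L) → [rR]□cbca

The machine reaches the reject state rR and halts.

Final tape (ignoring leading/trailing blanks): cbca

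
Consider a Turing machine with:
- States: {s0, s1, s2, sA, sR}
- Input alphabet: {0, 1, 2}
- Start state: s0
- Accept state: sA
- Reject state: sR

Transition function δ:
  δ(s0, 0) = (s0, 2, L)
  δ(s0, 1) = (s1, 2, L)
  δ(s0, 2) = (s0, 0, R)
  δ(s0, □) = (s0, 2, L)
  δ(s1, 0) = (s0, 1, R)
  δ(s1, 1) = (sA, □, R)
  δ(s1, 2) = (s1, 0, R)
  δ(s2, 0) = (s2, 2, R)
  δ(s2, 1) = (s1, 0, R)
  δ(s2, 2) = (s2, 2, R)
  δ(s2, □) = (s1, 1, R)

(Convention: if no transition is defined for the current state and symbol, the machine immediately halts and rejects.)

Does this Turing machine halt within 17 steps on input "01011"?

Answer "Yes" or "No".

Execution trace:
Initial: [s0]01011
Step 1: δ(s0, 0) = (s0, 2, L) → [s0]□21011
Step 2: δ(s0, □) = (s0, 2, L) → [s0]□221011
Step 3: δ(s0, □) = (s0, 2, L) → [s0]□2221011
Step 4: δ(s0, □) = (s0, 2, L) → [s0]□22221011
Step 5: δ(s0, □) = (s0, 2, L) → [s0]□222221011
Step 6: δ(s0, □) = (s0, 2, L) → [s0]□2222221011
Step 7: δ(s0, □) = (s0, 2, L) → [s0]□22222221011
Step 8: δ(s0, □) = (s0, 2, L) → [s0]□222222221011
Step 9: δ(s0, □) = (s0, 2, L) → [s0]□2222222221011
Step 10: δ(s0, □) = (s0, 2, L) → [s0]□22222222221011
Step 11: δ(s0, □) = (s0, 2, L) → [s0]□222222222221011
Step 12: δ(s0, □) = (s0, 2, L) → [s0]□2222222222221011
Step 13: δ(s0, □) = (s0, 2, L) → [s0]□22222222222221011
Step 14: δ(s0, □) = (s0, 2, L) → [s0]□222222222222221011
Step 15: δ(s0, □) = (s0, 2, L) → [s0]□2222222222222221011
Step 16: δ(s0, □) = (s0, 2, L) → [s0]□22222222222222221011
Step 17: δ(s0, □) = (s0, 2, L) → [s0]□222222222222222221011

The machine has not reached a halting state after 17 steps.
The machine did not halt within the 17-step bound.

Answer: No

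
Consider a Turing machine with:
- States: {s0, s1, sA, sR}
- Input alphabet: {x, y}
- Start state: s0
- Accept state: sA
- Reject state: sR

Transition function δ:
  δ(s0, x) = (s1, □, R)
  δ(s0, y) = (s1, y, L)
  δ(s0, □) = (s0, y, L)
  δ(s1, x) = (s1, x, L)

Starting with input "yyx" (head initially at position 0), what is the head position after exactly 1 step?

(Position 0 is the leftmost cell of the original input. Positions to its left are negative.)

Execution trace (head position shown):
Step 0: [s0]yyx  (head at position 0)
Step 1: move left → [s1]□yyx  (head at position -1)

After 1 step, the head is at position -1.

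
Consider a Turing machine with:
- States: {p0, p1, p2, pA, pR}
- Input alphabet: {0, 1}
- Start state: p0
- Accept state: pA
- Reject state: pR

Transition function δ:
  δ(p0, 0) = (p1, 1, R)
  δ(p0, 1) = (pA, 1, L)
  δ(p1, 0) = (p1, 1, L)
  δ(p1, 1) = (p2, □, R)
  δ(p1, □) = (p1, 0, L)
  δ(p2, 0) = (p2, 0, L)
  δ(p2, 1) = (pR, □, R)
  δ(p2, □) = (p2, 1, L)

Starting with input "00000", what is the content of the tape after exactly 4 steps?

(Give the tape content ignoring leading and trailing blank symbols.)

Execution trace:
Initial: [p0]00000
Step 1: δ(p0, 0) = (p1, 1, R) → 1[p1]0000
Step 2: δ(p1, 0) = (p1, 1, L) → [p1]11000
Step 3: δ(p1, 1) = (p2, □, R) → □[p2]1000
Step 4: δ(p2, 1) = (pR, □, R) → □□[pR]000

The machine reaches the reject state pR and halts.

After 4 steps, the tape (ignoring leading/trailing blanks) is: 000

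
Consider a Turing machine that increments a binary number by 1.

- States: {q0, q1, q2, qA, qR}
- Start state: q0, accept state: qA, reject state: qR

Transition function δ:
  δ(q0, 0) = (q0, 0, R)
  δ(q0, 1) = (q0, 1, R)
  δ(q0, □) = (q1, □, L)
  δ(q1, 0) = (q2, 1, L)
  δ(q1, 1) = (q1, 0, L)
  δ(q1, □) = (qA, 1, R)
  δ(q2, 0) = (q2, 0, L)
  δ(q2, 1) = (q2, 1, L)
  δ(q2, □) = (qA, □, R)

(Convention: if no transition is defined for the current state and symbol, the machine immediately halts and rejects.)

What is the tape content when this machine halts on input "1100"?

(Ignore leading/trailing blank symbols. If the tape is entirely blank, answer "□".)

Execution trace:
Initial: [q0]1100
Step 1: δ(q0, 1) = (q0, 1, R) → 1[q0]100
Step 2: δ(q0, 1) = (q0, 1, R) → 11[q0]00
Step 3: δ(q0, 0) = (q0, 0, R) → 110[q0]0
Step 4: δ(q0, 0) = (q0, 0, R) → 1100[q0]□
Step 5: δ(q0, □) = (q1, □, L) → 110[q1]0□
Step 6: δ(q1, 0) = (q2, 1, L) → 11[q2]01□
Step 7: δ(q2, 0) = (q2, 0, L) → 1[q2]101□
Step 8: δ(q2, 1) = (q2, 1, L) → [q2]1101□
Step 9: δ(q2, 1) = (q2, 1, L) → [q2]□1101□
Step 10: δ(q2, □) = (qA, □, R) → □[qA]1101□

The machine reaches the accept state qA and halts.

Final tape (ignoring leading/trailing blanks): 1101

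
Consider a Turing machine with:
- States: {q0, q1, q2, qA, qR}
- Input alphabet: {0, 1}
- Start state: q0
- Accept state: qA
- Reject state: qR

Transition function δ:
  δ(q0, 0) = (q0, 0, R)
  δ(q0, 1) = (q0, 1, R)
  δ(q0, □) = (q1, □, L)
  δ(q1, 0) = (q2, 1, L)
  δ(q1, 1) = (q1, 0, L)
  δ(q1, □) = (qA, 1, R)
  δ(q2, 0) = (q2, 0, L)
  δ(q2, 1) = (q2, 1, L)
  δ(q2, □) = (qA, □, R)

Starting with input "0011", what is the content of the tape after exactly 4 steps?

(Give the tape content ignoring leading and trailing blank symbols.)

Execution trace:
Initial: [q0]0011
Step 1: δ(q0, 0) = (q0, 0, R) → 0[q0]011
Step 2: δ(q0, 0) = (q0, 0, R) → 00[q0]11
Step 3: δ(q0, 1) = (q0, 1, R) → 001[q0]1
Step 4: δ(q0, 1) = (q0, 1, R) → 0011[q0]□

After 4 steps, the tape (ignoring leading/trailing blanks) is: 0011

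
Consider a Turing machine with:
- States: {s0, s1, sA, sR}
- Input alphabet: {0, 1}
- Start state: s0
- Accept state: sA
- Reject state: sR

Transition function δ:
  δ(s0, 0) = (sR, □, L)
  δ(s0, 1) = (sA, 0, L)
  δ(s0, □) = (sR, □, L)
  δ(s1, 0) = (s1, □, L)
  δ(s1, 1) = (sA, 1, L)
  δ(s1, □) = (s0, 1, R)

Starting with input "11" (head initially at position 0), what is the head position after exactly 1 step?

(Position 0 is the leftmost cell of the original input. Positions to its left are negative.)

Execution trace (head position shown):
Step 0: [s0]11  (head at position 0)
Step 1: move left → [sA]□01  (head at position -1)

After 1 step, the head is at position -1.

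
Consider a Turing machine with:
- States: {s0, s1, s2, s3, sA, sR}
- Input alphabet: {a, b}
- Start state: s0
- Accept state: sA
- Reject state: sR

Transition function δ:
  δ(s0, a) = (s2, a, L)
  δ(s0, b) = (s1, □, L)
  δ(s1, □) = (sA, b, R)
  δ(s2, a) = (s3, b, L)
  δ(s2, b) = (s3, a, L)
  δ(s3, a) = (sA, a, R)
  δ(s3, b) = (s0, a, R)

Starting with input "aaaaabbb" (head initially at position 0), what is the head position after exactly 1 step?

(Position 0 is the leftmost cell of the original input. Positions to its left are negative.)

Execution trace (head position shown):
Step 0: [s0]aaaaabbb  (head at position 0)
Step 1: move left → [s2]□aaaaabbb  (head at position -1)

After 1 step, the head is at position -1.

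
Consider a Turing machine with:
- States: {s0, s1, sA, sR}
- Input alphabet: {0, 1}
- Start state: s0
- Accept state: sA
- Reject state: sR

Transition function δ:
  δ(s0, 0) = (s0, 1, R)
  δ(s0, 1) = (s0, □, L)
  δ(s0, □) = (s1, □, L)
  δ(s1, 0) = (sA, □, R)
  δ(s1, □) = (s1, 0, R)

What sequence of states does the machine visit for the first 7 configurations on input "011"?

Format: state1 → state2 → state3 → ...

Execution trace:
Initial: [s0]011
Step 1: δ(s0, 0) = (s0, 1, R) → 1[s0]11
Step 2: δ(s0, 1) = (s0, □, L) → [s0]1□1
Step 3: δ(s0, 1) = (s0, □, L) → [s0]□□□1
Step 4: δ(s0, □) = (s1, □, L) → [s1]□□□□1
Step 5: δ(s1, □) = (s1, 0, R) → 0[s1]□□□1
Step 6: δ(s1, □) = (s1, 0, R) → 00[s1]□□1

State sequence: s0 → s0 → s0 → s0 → s1 → s1 → s1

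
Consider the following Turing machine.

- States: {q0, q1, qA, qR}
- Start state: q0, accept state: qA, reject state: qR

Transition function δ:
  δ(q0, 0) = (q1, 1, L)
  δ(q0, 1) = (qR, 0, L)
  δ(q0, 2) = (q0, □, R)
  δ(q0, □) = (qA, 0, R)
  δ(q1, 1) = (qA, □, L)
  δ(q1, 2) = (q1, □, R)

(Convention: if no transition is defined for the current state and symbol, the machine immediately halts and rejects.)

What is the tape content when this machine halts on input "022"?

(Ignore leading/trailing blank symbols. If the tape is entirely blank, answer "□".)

Execution trace:
Initial: [q0]022
Step 1: δ(q0, 0) = (q1, 1, L) → [q1]□122

No transition is defined for δ(q1, □). By convention the machine halts and rejects.

Final tape (ignoring leading/trailing blanks): 122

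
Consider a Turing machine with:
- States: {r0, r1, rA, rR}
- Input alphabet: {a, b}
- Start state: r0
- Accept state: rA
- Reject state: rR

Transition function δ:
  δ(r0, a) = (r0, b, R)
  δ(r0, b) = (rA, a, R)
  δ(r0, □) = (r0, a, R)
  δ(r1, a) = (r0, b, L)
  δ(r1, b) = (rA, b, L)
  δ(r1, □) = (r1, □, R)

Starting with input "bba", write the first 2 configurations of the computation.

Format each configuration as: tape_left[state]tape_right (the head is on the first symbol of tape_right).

Transitions applied:
Step 1: δ(r0, b) = (rA, a, R)

The first 2 configurations are:
[r0]bba ⊢ a[rA]ba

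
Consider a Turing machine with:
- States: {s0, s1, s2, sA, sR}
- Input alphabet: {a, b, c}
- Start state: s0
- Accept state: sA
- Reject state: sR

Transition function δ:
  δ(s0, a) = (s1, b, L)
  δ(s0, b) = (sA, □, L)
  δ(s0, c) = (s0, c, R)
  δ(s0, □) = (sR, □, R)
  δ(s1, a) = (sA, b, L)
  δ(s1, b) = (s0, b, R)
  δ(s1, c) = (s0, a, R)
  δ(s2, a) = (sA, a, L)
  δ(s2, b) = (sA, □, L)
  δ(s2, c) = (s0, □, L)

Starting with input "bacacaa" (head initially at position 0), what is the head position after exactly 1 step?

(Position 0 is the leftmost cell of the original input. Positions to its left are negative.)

Execution trace (head position shown):
Step 0: [s0]bacacaa  (head at position 0)
Step 1: move left → [sA]□□acacaa  (head at position -1)

After 1 step, the head is at position -1.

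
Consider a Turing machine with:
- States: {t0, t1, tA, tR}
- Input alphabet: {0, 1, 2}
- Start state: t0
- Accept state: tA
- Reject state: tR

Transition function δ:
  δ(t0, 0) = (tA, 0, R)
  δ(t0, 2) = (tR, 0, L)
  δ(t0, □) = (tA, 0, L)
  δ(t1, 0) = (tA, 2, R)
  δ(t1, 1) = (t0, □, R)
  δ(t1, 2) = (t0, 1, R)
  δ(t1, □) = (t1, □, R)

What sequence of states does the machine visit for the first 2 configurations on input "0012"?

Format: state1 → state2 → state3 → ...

Execution trace:
Initial: [t0]0012
Step 1: δ(t0, 0) = (tA, 0, R) → 0[tA]012

The machine reaches the accept state tA and halts.

State sequence: t0 → tA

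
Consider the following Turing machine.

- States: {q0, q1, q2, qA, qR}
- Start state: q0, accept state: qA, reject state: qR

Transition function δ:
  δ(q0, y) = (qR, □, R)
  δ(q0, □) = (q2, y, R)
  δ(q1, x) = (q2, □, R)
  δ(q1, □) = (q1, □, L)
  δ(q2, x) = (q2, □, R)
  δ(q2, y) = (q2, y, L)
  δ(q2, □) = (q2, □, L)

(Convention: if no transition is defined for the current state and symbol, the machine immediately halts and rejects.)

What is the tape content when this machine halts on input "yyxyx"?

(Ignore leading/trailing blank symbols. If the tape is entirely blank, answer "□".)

Execution trace:
Initial: [q0]yyxyx
Step 1: δ(q0, y) = (qR, □, R) → □[qR]yxyx

The machine reaches the reject state qR and halts.

Final tape (ignoring leading/trailing blanks): yxyx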